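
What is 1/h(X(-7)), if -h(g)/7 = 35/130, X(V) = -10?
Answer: -26/49 ≈ -0.53061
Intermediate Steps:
h(g) = -49/26 (h(g) = -245/130 = -7*7/26 = -49/26)
1/h(X(-7)) = 1/(-49/26) = -26/49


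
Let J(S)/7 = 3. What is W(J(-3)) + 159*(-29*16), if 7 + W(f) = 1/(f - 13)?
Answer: -590263/8 ≈ -73783.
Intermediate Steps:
J(S) = 21 (J(S) = 7*3 = 21)
W(f) = -7 + 1/(-13 + f) (W(f) = -7 + 1/(f - 13) = -7 + 1/(-13 + f))
W(J(-3)) + 159*(-29*16) = (92 - 7*21)/(-13 + 21) + 159*(-29*16) = (92 - 147)/8 + 159*(-464) = (⅛)*(-55) - 73776 = -55/8 - 73776 = -590263/8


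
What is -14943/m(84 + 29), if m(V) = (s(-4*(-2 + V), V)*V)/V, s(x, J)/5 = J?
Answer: -14943/565 ≈ -26.448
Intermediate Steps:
s(x, J) = 5*J
m(V) = 5*V (m(V) = ((5*V)*V)/V = (5*V²)/V = 5*V)
-14943/m(84 + 29) = -14943*1/(5*(84 + 29)) = -14943/(5*113) = -14943/565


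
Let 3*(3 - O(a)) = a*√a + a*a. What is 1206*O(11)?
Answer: -45024 - 4422*√11 ≈ -59690.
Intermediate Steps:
O(a) = 3 - a²/3 - a^(3/2)/3 (O(a) = 3 - (a*√a + a*a)/3 = 3 - (a^(3/2) + a²)/3 = 3 - (a² + a^(3/2))/3 = 3 + (-a²/3 - a^(3/2)/3) = 3 - a²/3 - a^(3/2)/3)
1206*O(11) = 1206*(3 - ⅓*11² - 11*√11/3) = 1206*(3 - ⅓*121 - 11*√11/3) = 1206*(3 - 121/3 - 11*√11/3) = 1206*(-112/3 - 11*√11/3) = -45024 - 4422*√11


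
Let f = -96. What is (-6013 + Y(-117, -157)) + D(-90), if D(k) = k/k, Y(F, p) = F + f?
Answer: -6225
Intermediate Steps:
Y(F, p) = -96 + F (Y(F, p) = F - 96 = -96 + F)
D(k) = 1
(-6013 + Y(-117, -157)) + D(-90) = (-6013 + (-96 - 117)) + 1 = (-6013 - 213) + 1 = -6226 + 1 = -6225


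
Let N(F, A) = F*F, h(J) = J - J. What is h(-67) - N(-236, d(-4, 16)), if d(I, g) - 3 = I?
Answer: -55696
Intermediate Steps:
h(J) = 0
d(I, g) = 3 + I
N(F, A) = F²
h(-67) - N(-236, d(-4, 16)) = 0 - 1*(-236)² = 0 - 1*55696 = 0 - 55696 = -55696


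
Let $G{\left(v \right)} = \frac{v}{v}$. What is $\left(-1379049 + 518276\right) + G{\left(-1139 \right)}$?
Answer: $-860772$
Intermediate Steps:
$G{\left(v \right)} = 1$
$\left(-1379049 + 518276\right) + G{\left(-1139 \right)} = \left(-1379049 + 518276\right) + 1 = -860773 + 1 = -860772$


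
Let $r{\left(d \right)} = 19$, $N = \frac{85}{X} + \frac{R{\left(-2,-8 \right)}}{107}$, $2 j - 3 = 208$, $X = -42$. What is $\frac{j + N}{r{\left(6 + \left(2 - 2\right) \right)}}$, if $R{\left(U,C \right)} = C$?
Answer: $\frac{232343}{42693} \approx 5.4422$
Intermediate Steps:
$j = \frac{211}{2}$ ($j = \frac{3}{2} + \frac{1}{2} \cdot 208 = \frac{3}{2} + 104 = \frac{211}{2} \approx 105.5$)
$N = - \frac{9431}{4494}$ ($N = \frac{85}{-42} - \frac{8}{107} = 85 \left(- \frac{1}{42}\right) - \frac{8}{107} = - \frac{85}{42} - \frac{8}{107} = - \frac{9431}{4494} \approx -2.0986$)
$\frac{j + N}{r{\left(6 + \left(2 - 2\right) \right)}} = \frac{\frac{211}{2} - \frac{9431}{4494}}{19} = \frac{232343}{2247} \cdot \frac{1}{19} = \frac{232343}{42693}$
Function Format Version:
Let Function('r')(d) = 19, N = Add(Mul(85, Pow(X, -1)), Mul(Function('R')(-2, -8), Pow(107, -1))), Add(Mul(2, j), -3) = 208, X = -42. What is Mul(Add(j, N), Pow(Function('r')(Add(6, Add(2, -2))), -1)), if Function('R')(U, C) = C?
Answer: Rational(232343, 42693) ≈ 5.4422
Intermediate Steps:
j = Rational(211, 2) (j = Add(Rational(3, 2), Mul(Rational(1, 2), 208)) = Add(Rational(3, 2), 104) = Rational(211, 2) ≈ 105.50)
N = Rational(-9431, 4494) (N = Add(Mul(85, Pow(-42, -1)), Mul(-8, Pow(107, -1))) = Add(Mul(85, Rational(-1, 42)), Mul(-8, Rational(1, 107))) = Add(Rational(-85, 42), Rational(-8, 107)) = Rational(-9431, 4494) ≈ -2.0986)
Mul(Add(j, N), Pow(Function('r')(Add(6, Add(2, -2))), -1)) = Mul(Add(Rational(211, 2), Rational(-9431, 4494)), Pow(19, -1)) = Mul(Rational(232343, 2247), Rational(1, 19)) = Rational(232343, 42693)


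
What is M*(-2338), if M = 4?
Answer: -9352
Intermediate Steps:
M*(-2338) = 4*(-2338) = -9352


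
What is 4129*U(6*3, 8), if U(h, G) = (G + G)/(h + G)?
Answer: 33032/13 ≈ 2540.9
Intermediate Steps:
U(h, G) = 2*G/(G + h) (U(h, G) = (2*G)/(G + h) = 2*G/(G + h))
4129*U(6*3, 8) = 4129*(2*8/(8 + 6*3)) = 4129*(2*8/(8 + 18)) = 4129*(2*8/26) = 4129*(2*8*(1/26)) = 4129*(8/13) = 33032/13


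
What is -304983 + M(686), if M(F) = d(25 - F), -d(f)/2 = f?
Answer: -303661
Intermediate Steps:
d(f) = -2*f
M(F) = -50 + 2*F (M(F) = -2*(25 - F) = -50 + 2*F)
-304983 + M(686) = -304983 + (-50 + 2*686) = -304983 + (-50 + 1372) = -304983 + 1322 = -303661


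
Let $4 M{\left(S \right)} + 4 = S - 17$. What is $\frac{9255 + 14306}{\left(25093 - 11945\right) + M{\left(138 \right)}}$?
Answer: $\frac{94244}{52709} \approx 1.788$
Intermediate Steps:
$M{\left(S \right)} = - \frac{21}{4} + \frac{S}{4}$ ($M{\left(S \right)} = -1 + \frac{S - 17}{4} = -1 + \frac{-17 + S}{4} = -1 + \left(- \frac{17}{4} + \frac{S}{4}\right) = - \frac{21}{4} + \frac{S}{4}$)
$\frac{9255 + 14306}{\left(25093 - 11945\right) + M{\left(138 \right)}} = \frac{9255 + 14306}{\left(25093 - 11945\right) + \left(- \frac{21}{4} + \frac{1}{4} \cdot 138\right)} = \frac{23561}{\left(25093 - 11945\right) + \left(- \frac{21}{4} + \frac{69}{2}\right)} = \frac{23561}{13148 + \frac{117}{4}} = \frac{23561}{\frac{52709}{4}} = 23561 \cdot \frac{4}{52709} = \frac{94244}{52709}$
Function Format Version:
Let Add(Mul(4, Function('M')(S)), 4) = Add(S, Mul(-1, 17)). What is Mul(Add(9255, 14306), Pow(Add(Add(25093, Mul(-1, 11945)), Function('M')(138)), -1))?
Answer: Rational(94244, 52709) ≈ 1.7880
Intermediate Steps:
Function('M')(S) = Add(Rational(-21, 4), Mul(Rational(1, 4), S)) (Function('M')(S) = Add(-1, Mul(Rational(1, 4), Add(S, Mul(-1, 17)))) = Add(-1, Mul(Rational(1, 4), Add(S, -17))) = Add(-1, Mul(Rational(1, 4), Add(-17, S))) = Add(-1, Add(Rational(-17, 4), Mul(Rational(1, 4), S))) = Add(Rational(-21, 4), Mul(Rational(1, 4), S)))
Mul(Add(9255, 14306), Pow(Add(Add(25093, Mul(-1, 11945)), Function('M')(138)), -1)) = Mul(Add(9255, 14306), Pow(Add(Add(25093, Mul(-1, 11945)), Add(Rational(-21, 4), Mul(Rational(1, 4), 138))), -1)) = Mul(23561, Pow(Add(Add(25093, -11945), Add(Rational(-21, 4), Rational(69, 2))), -1)) = Mul(23561, Pow(Add(13148, Rational(117, 4)), -1)) = Mul(23561, Pow(Rational(52709, 4), -1)) = Mul(23561, Rational(4, 52709)) = Rational(94244, 52709)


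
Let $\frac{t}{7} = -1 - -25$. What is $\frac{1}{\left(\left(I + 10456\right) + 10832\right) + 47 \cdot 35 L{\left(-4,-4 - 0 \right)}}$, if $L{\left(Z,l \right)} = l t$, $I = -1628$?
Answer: $- \frac{1}{1085780} \approx -9.21 \cdot 10^{-7}$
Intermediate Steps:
$t = 168$ ($t = 7 \left(-1 - -25\right) = 7 \left(-1 + 25\right) = 7 \cdot 24 = 168$)
$L{\left(Z,l \right)} = 168 l$ ($L{\left(Z,l \right)} = l 168 = 168 l$)
$\frac{1}{\left(\left(I + 10456\right) + 10832\right) + 47 \cdot 35 L{\left(-4,-4 - 0 \right)}} = \frac{1}{\left(\left(-1628 + 10456\right) + 10832\right) + 47 \cdot 35 \cdot 168 \left(-4 - 0\right)} = \frac{1}{\left(8828 + 10832\right) + 1645 \cdot 168 \left(-4 + 0\right)} = \frac{1}{19660 + 1645 \cdot 168 \left(-4\right)} = \frac{1}{19660 + 1645 \left(-672\right)} = \frac{1}{19660 - 1105440} = \frac{1}{-1085780} = - \frac{1}{1085780}$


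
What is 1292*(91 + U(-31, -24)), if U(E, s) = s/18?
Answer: 347548/3 ≈ 1.1585e+5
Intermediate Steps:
U(E, s) = s/18 (U(E, s) = s*(1/18) = s/18)
1292*(91 + U(-31, -24)) = 1292*(91 + (1/18)*(-24)) = 1292*(91 - 4/3) = 1292*(269/3) = 347548/3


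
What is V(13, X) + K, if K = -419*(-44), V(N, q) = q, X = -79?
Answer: 18357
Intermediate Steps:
K = 18436
V(13, X) + K = -79 + 18436 = 18357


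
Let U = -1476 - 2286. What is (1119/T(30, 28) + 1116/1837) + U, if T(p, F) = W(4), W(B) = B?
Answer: -25583109/7348 ≈ -3481.6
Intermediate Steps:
T(p, F) = 4
U = -3762
(1119/T(30, 28) + 1116/1837) + U = (1119/4 + 1116/1837) - 3762 = 2060067/7348 - 3762 = -25583109/7348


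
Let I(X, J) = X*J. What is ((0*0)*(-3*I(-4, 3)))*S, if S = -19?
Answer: 0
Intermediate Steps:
I(X, J) = J*X
((0*0)*(-3*I(-4, 3)))*S = ((0*0)*(-9*(-4)))*(-19) = (0*(-3*(-12)))*(-19) = (0*36)*(-19) = 0*(-19) = 0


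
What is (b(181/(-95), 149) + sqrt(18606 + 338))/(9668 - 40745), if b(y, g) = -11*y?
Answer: -1991/2952315 - 16*sqrt(74)/31077 ≈ -0.0051033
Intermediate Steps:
(b(181/(-95), 149) + sqrt(18606 + 338))/(9668 - 40745) = (-1991/(-95) + sqrt(18606 + 338))/(9668 - 40745) = (-1991*(-1)/95 + sqrt(18944))/(-31077) = (-11*(-181/95) + 16*sqrt(74))*(-1/31077) = (1991/95 + 16*sqrt(74))*(-1/31077) = -1991/2952315 - 16*sqrt(74)/31077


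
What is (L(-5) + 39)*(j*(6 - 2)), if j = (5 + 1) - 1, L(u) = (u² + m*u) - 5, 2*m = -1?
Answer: 1230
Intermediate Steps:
m = -½ (m = (½)*(-1) = -½ ≈ -0.50000)
L(u) = -5 + u² - u/2 (L(u) = (u² - u/2) - 5 = -5 + u² - u/2)
j = 5 (j = 6 - 1 = 5)
(L(-5) + 39)*(j*(6 - 2)) = ((-5 + (-5)² - ½*(-5)) + 39)*(5*(6 - 2)) = ((-5 + 25 + 5/2) + 39)*(5*4) = (45/2 + 39)*20 = (123/2)*20 = 1230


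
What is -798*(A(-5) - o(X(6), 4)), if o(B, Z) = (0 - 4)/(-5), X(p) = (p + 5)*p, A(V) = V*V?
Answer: -96558/5 ≈ -19312.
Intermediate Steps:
A(V) = V**2
X(p) = p*(5 + p) (X(p) = (5 + p)*p = p*(5 + p))
o(B, Z) = 4/5 (o(B, Z) = -4*(-1/5) = 4/5)
-798*(A(-5) - o(X(6), 4)) = -798*((-5)**2 - 1*4/5) = -798*(25 - 4/5) = -798*121/5 = -96558/5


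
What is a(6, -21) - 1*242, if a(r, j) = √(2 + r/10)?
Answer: -242 + √65/5 ≈ -240.39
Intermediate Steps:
a(r, j) = √(2 + r/10) (a(r, j) = √(2 + r*(⅒)) = √(2 + r/10))
a(6, -21) - 1*242 = √(200 + 10*6)/10 - 1*242 = √(200 + 60)/10 - 242 = √260/10 - 242 = (2*√65)/10 - 242 = √65/5 - 242 = -242 + √65/5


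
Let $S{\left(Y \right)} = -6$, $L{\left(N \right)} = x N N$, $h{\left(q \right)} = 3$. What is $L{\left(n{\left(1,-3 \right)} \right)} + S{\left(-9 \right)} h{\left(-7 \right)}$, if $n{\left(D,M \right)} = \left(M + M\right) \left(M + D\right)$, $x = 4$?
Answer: $558$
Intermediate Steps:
$n{\left(D,M \right)} = 2 M \left(D + M\right)$
$L{\left(N \right)} = 4 N^{2}$ ($L{\left(N \right)} = 4 N N = 4 N^{2}$)
$L{\left(n{\left(1,-3 \right)} \right)} + S{\left(-9 \right)} h{\left(-7 \right)} = 4 \left(2 \left(-3\right) \left(1 - 3\right)\right)^{2} - 18 = 4 \left(2 \left(-3\right) \left(-2\right)\right)^{2} - 18 = 4 \cdot 12^{2} - 18 = 4 \cdot 144 - 18 = 576 - 18 = 558$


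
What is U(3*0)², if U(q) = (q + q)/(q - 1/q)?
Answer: 0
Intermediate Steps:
U(q) = 2*q/(q - 1/q) (U(q) = (2*q)/(q - 1/q) = 2*q/(q - 1/q))
U(3*0)² = (2*(3*0)²/(-1 + (3*0)²))² = (2*0²/(-1 + 0²))² = (2*0/(-1 + 0))² = (2*0/(-1))² = (2*0*(-1))² = 0² = 0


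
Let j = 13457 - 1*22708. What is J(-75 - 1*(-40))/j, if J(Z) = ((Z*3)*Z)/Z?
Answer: 105/9251 ≈ 0.011350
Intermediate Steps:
J(Z) = 3*Z (J(Z) = ((3*Z)*Z)/Z = (3*Z**2)/Z = 3*Z)
j = -9251 (j = 13457 - 22708 = -9251)
J(-75 - 1*(-40))/j = (3*(-75 - 1*(-40)))/(-9251) = (3*(-75 + 40))*(-1/9251) = (3*(-35))*(-1/9251) = -105*(-1/9251) = 105/9251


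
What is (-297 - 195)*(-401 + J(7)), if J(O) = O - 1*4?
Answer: 195816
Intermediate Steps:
J(O) = -4 + O (J(O) = O - 4 = -4 + O)
(-297 - 195)*(-401 + J(7)) = (-297 - 195)*(-401 + (-4 + 7)) = -492*(-401 + 3) = -492*(-398) = 195816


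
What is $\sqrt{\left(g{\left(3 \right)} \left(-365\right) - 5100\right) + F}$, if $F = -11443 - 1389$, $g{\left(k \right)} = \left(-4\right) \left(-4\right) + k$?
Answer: $9 i \sqrt{307} \approx 157.69 i$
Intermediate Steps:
$g{\left(k \right)} = 16 + k$
$F = -12832$ ($F = -11443 - 1389 = -12832$)
$\sqrt{\left(g{\left(3 \right)} \left(-365\right) - 5100\right) + F} = \sqrt{\left(\left(16 + 3\right) \left(-365\right) - 5100\right) - 12832} = \sqrt{\left(19 \left(-365\right) - 5100\right) - 12832} = \sqrt{\left(-6935 - 5100\right) - 12832} = \sqrt{-12035 - 12832} = \sqrt{-24867} = 9 i \sqrt{307}$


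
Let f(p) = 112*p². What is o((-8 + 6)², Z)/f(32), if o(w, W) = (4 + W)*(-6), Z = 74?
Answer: -117/28672 ≈ -0.0040806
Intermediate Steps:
o(w, W) = -24 - 6*W
o((-8 + 6)², Z)/f(32) = (-24 - 6*74)/((112*32²)) = (-24 - 444)/((112*1024)) = -468/114688 = -468*1/114688 = -117/28672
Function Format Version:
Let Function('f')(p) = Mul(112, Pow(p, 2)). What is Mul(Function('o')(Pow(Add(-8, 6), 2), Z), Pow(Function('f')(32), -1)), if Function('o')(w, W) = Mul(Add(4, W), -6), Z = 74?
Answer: Rational(-117, 28672) ≈ -0.0040806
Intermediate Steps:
Function('o')(w, W) = Add(-24, Mul(-6, W))
Mul(Function('o')(Pow(Add(-8, 6), 2), Z), Pow(Function('f')(32), -1)) = Mul(Add(-24, Mul(-6, 74)), Pow(Mul(112, Pow(32, 2)), -1)) = Mul(Add(-24, -444), Pow(Mul(112, 1024), -1)) = Mul(-468, Pow(114688, -1)) = Mul(-468, Rational(1, 114688)) = Rational(-117, 28672)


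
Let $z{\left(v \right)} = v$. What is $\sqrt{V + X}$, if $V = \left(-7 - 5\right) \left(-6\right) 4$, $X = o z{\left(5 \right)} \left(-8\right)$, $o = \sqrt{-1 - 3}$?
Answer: $4 \sqrt{18 - 5 i} \approx 17.13 - 2.335 i$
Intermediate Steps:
$o = 2 i$ ($o = \sqrt{-4} = 2 i \approx 2.0 i$)
$X = - 80 i$ ($X = 2 i 5 \left(-8\right) = 10 i \left(-8\right) = - 80 i \approx - 80.0 i$)
$V = 288$ ($V = \left(-12\right) \left(-6\right) 4 = 72 \cdot 4 = 288$)
$\sqrt{V + X} = \sqrt{288 - 80 i}$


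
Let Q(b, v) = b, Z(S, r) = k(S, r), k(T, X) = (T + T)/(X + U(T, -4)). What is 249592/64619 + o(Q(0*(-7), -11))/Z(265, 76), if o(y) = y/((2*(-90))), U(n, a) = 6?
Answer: 249592/64619 ≈ 3.8625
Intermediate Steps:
k(T, X) = 2*T/(6 + X) (k(T, X) = (T + T)/(X + 6) = (2*T)/(6 + X) = 2*T/(6 + X))
Z(S, r) = 2*S/(6 + r)
o(y) = -y/180 (o(y) = y/(-180) = y*(-1/180) = -y/180)
249592/64619 + o(Q(0*(-7), -11))/Z(265, 76) = 249592/64619 + (-0*(-7))/((2*265/(6 + 76))) = 249592*(1/64619) + (-1/180*0)/((2*265/82)) = 249592/64619 + 0/((2*265*(1/82))) = 249592/64619 + 0/(265/41) = 249592/64619 + 0*(41/265) = 249592/64619 + 0 = 249592/64619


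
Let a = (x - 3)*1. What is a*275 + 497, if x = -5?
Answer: -1703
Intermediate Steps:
a = -8 (a = (-5 - 3)*1 = -8*1 = -8)
a*275 + 497 = -8*275 + 497 = -2200 + 497 = -1703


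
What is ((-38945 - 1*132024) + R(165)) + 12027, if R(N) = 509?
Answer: -158433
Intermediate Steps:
((-38945 - 1*132024) + R(165)) + 12027 = ((-38945 - 1*132024) + 509) + 12027 = ((-38945 - 132024) + 509) + 12027 = (-170969 + 509) + 12027 = -170460 + 12027 = -158433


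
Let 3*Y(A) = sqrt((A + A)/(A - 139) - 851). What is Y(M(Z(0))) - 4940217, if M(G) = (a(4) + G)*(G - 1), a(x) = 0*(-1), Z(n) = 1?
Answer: -4940217 + I*sqrt(851)/3 ≈ -4.9402e+6 + 9.724*I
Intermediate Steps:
a(x) = 0
M(G) = G*(-1 + G) (M(G) = (0 + G)*(G - 1) = G*(-1 + G))
Y(A) = sqrt(-851 + 2*A/(-139 + A))/3 (Y(A) = sqrt((A + A)/(A - 139) - 851)/3 = sqrt((2*A)/(-139 + A) - 851)/3 = sqrt(2*A/(-139 + A) - 851)/3 = sqrt(-851 + 2*A/(-139 + A))/3)
Y(M(Z(0))) - 4940217 = sqrt((118289 - 849*(-1 + 1))/(-139 + 1*(-1 + 1)))/3 - 4940217 = sqrt((118289 - 849*0)/(-139 + 1*0))/3 - 4940217 = sqrt((118289 - 849*0)/(-139 + 0))/3 - 4940217 = sqrt((118289 + 0)/(-139))/3 - 4940217 = sqrt(-1/139*118289)/3 - 4940217 = sqrt(-851)/3 - 4940217 = (I*sqrt(851))/3 - 4940217 = I*sqrt(851)/3 - 4940217 = -4940217 + I*sqrt(851)/3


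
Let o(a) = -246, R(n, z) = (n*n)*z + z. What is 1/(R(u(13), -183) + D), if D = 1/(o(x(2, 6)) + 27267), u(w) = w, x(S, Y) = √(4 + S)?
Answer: -27021/840623309 ≈ -3.2144e-5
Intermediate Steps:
R(n, z) = z + z*n² (R(n, z) = n²*z + z = z*n² + z = z + z*n²)
D = 1/27021 (D = 1/(-246 + 27267) = 1/27021 ≈ 3.7008e-5)
1/(R(u(13), -183) + D) = 1/(-183*(1 + 13²) + 1/27021) = 1/(-183*(1 + 169) + 1/27021) = 1/(-183*170 + 1/27021) = 1/(-31110 + 1/27021) = 1/(-840623309/27021) = -27021/840623309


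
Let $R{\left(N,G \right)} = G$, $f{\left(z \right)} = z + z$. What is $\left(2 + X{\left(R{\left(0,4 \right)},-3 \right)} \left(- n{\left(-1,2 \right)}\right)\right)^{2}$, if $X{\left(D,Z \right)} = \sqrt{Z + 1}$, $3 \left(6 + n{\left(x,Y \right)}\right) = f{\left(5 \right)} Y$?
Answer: $\frac{28}{9} - \frac{8 i \sqrt{2}}{3} \approx 3.1111 - 3.7712 i$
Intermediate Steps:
$f{\left(z \right)} = 2 z$
$n{\left(x,Y \right)} = -6 + \frac{10 Y}{3}$ ($n{\left(x,Y \right)} = -6 + \frac{2 \cdot 5 Y}{3} = -6 + \frac{10 Y}{3}$)
$X{\left(D,Z \right)} = \sqrt{1 + Z}$
$\left(2 + X{\left(R{\left(0,4 \right)},-3 \right)} \left(- n{\left(-1,2 \right)}\right)\right)^{2} = \left(2 + \sqrt{1 - 3} \left(- (-6 + \frac{10}{3} \cdot 2)\right)\right)^{2} = \left(2 + \sqrt{-2} \left(- (-6 + \frac{20}{3})\right)\right)^{2} = \left(2 + i \sqrt{2} \left(\left(-1\right) \frac{2}{3}\right)\right)^{2} = \left(2 + i \sqrt{2} \left(- \frac{2}{3}\right)\right)^{2} = \left(2 - \frac{2 i \sqrt{2}}{3}\right)^{2}$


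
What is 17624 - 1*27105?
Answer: -9481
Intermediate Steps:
17624 - 1*27105 = 17624 - 27105 = -9481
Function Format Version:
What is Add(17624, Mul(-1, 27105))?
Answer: -9481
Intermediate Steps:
Add(17624, Mul(-1, 27105)) = Add(17624, -27105) = -9481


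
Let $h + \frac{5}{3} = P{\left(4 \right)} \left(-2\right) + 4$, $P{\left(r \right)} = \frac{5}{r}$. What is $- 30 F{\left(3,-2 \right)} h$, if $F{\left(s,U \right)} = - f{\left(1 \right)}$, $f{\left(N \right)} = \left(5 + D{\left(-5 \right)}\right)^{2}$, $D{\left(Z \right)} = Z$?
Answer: $0$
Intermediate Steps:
$f{\left(N \right)} = 0$ ($f{\left(N \right)} = \left(5 - 5\right)^{2} = 0^{2} = 0$)
$h = - \frac{1}{6}$ ($h = - \frac{5}{3} + \left(\frac{5}{4} \left(-2\right) + 4\right) = - \frac{5}{3} + \left(- \frac{5}{2} + 4\right) = - \frac{5}{3} + \frac{3}{2} = - \frac{1}{6} \approx -0.16667$)
$F{\left(s,U \right)} = 0$ ($F{\left(s,U \right)} = \left(-1\right) 0 = 0$)
$- 30 F{\left(3,-2 \right)} h = \left(-30\right) 0 \left(- \frac{1}{6}\right) = 0 \left(- \frac{1}{6}\right) = 0$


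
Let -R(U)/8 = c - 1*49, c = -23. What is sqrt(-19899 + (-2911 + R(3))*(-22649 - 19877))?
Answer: sqrt(99278311) ≈ 9963.8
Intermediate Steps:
R(U) = 576 (R(U) = -8*(-23 - 1*49) = -8*(-23 - 49) = -8*(-72) = 576)
sqrt(-19899 + (-2911 + R(3))*(-22649 - 19877)) = sqrt(-19899 + (-2911 + 576)*(-22649 - 19877)) = sqrt(-19899 - 2335*(-42526)) = sqrt(-19899 + 99298210) = sqrt(99278311)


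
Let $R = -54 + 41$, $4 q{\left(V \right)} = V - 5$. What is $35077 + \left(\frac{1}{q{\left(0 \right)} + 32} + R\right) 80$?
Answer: $\frac{4186871}{123} \approx 34040.0$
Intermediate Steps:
$q{\left(V \right)} = - \frac{5}{4} + \frac{V}{4}$ ($q{\left(V \right)} = \frac{V - 5}{4} = \frac{-5 + V}{4} = - \frac{5}{4} + \frac{V}{4}$)
$R = -13$
$35077 + \left(\frac{1}{q{\left(0 \right)} + 32} + R\right) 80 = 35077 + \left(\frac{1}{\left(- \frac{5}{4} + \frac{1}{4} \cdot 0\right) + 32} - 13\right) 80 = 35077 + \left(\frac{1}{\left(- \frac{5}{4} + 0\right) + 32} - 13\right) 80 = 35077 + \left(\frac{1}{- \frac{5}{4} + 32} - 13\right) 80 = 35077 + \left(\frac{1}{\frac{123}{4}} - 13\right) 80 = 35077 + \left(\frac{4}{123} - 13\right) 80 = 35077 - \frac{127600}{123} = \frac{4186871}{123}$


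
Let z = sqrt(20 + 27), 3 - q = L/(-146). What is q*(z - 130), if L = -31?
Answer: -26455/73 + 407*sqrt(47)/146 ≈ -343.29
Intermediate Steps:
q = 407/146 (q = 3 - (-31)/(-146) = 3 - (-31)*(-1)/146 = 3 - 1*31/146 = 3 - 31/146 = 407/146 ≈ 2.7877)
z = sqrt(47) ≈ 6.8557
q*(z - 130) = 407*(sqrt(47) - 130)/146 = 407*(-130 + sqrt(47))/146 = -26455/73 + 407*sqrt(47)/146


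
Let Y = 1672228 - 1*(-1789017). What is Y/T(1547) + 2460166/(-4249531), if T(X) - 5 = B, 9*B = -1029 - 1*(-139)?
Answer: -2036616771925/55243903 ≈ -36866.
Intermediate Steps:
B = -890/9 (B = (-1029 - 1*(-139))/9 = (-1029 + 139)/9 = (1/9)*(-890) = -890/9 ≈ -98.889)
T(X) = -845/9 (T(X) = 5 - 890/9 = -845/9)
Y = 3461245 (Y = 1672228 + 1789017 = 3461245)
Y/T(1547) + 2460166/(-4249531) = 3461245/(-845/9) + 2460166/(-4249531) = 3461245*(-9/845) + 2460166*(-1/4249531) = -6230241/169 - 2460166/4249531 = -2036616771925/55243903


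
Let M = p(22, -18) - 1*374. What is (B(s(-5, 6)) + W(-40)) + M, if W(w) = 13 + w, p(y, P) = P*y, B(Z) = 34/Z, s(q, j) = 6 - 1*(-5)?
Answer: -8733/11 ≈ -793.91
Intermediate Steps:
s(q, j) = 11 (s(q, j) = 6 + 5 = 11)
M = -770 (M = -18*22 - 1*374 = -396 - 374 = -770)
(B(s(-5, 6)) + W(-40)) + M = (34/11 + (13 - 40)) - 770 = (34*(1/11) - 27) - 770 = (34/11 - 27) - 770 = -263/11 - 770 = -8733/11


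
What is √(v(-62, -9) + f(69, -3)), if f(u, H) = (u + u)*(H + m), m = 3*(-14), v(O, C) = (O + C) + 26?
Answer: 3*I*√695 ≈ 79.089*I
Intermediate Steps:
v(O, C) = 26 + C + O (v(O, C) = (C + O) + 26 = 26 + C + O)
m = -42
f(u, H) = 2*u*(-42 + H) (f(u, H) = (u + u)*(H - 42) = (2*u)*(-42 + H) = 2*u*(-42 + H))
√(v(-62, -9) + f(69, -3)) = √((26 - 9 - 62) + 2*69*(-42 - 3)) = √(-45 + 2*69*(-45)) = √(-45 - 6210) = √(-6255) = 3*I*√695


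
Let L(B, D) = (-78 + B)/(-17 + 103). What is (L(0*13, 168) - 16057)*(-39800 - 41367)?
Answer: 56045001830/43 ≈ 1.3034e+9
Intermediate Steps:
L(B, D) = -39/43 + B/86 (L(B, D) = (-78 + B)/86 = (-78 + B)*(1/86) = -39/43 + B/86)
(L(0*13, 168) - 16057)*(-39800 - 41367) = ((-39/43 + (0*13)/86) - 16057)*(-39800 - 41367) = ((-39/43 + (1/86)*0) - 16057)*(-81167) = ((-39/43 + 0) - 16057)*(-81167) = (-39/43 - 16057)*(-81167) = -690490/43*(-81167) = 56045001830/43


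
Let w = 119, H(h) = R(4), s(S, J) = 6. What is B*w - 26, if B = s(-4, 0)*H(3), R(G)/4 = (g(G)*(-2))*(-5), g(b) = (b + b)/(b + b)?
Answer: 28534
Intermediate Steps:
g(b) = 1 (g(b) = (2*b)/((2*b)) = (2*b)*(1/(2*b)) = 1)
R(G) = 40 (R(G) = 4*((1*(-2))*(-5)) = 4*(-2*(-5)) = 4*10 = 40)
H(h) = 40
B = 240 (B = 6*40 = 240)
B*w - 26 = 240*119 - 26 = 28560 - 26 = 28534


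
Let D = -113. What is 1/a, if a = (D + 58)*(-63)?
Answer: 1/3465 ≈ 0.00028860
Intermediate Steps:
a = 3465 (a = (-113 + 58)*(-63) = -55*(-63) = 3465)
1/a = 1/3465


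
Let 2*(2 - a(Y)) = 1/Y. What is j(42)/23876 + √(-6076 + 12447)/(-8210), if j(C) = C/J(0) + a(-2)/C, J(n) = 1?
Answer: 2355/1337056 - √6371/8210 ≈ -0.0079608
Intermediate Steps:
a(Y) = 2 - 1/(2*Y)
j(C) = C + 9/(4*C) (j(C) = C/1 + (2 - ½/(-2))/C = C*1 + (2 - ½*(-½))/C = C + (2 + ¼)/C = C + 9/(4*C))
j(42)/23876 + √(-6076 + 12447)/(-8210) = (42 + (9/4)/42)/23876 + √(-6076 + 12447)/(-8210) = (42 + (9/4)*(1/42))*(1/23876) + √6371*(-1/8210) = (42 + 3/56)*(1/23876) - √6371/8210 = (2355/56)*(1/23876) - √6371/8210 = 2355/1337056 - √6371/8210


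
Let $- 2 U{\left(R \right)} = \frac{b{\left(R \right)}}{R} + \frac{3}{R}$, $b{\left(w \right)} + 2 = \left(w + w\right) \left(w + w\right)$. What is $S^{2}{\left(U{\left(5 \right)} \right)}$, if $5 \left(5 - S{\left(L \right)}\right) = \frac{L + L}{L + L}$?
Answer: $\frac{576}{25} \approx 23.04$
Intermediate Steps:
$b{\left(w \right)} = -2 + 4 w^{2}$ ($b{\left(w \right)} = -2 + \left(w + w\right) \left(w + w\right) = -2 + 2 w 2 w = -2 + 4 w^{2}$)
$U{\left(R \right)} = - \frac{3}{2 R} - \frac{-2 + 4 R^{2}}{2 R}$ ($U{\left(R \right)} = - \frac{\frac{-2 + 4 R^{2}}{R} + \frac{3}{R}}{2} = - \frac{\frac{3}{R} + \frac{-2 + 4 R^{2}}{R}}{2} = - \frac{3}{2 R} - \frac{-2 + 4 R^{2}}{2 R}$)
$S{\left(L \right)} = \frac{24}{5}$ ($S{\left(L \right)} = 5 - \frac{\left(L + L\right) \frac{1}{L + L}}{5} = 5 - \frac{2 L \frac{1}{2 L}}{5} = 5 - \frac{1}{5} = \frac{24}{5}$)
$S^{2}{\left(U{\left(5 \right)} \right)} = \left(\frac{24}{5}\right)^{2} = \frac{576}{25}$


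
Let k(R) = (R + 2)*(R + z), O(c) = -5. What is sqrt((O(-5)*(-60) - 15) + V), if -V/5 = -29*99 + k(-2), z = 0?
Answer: 4*sqrt(915) ≈ 121.00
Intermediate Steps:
k(R) = R*(2 + R) (k(R) = (R + 2)*(R + 0) = (2 + R)*R = R*(2 + R))
V = 14355 (V = -5*(-29*99 - 2*(2 - 2)) = -5*(-2871 - 2*0) = -5*(-2871 + 0) = -5*(-2871) = 14355)
sqrt((O(-5)*(-60) - 15) + V) = sqrt((-5*(-60) - 15) + 14355) = sqrt((300 - 15) + 14355) = sqrt(285 + 14355) = sqrt(14640) = 4*sqrt(915)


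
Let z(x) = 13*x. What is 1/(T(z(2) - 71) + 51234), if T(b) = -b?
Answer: 1/51279 ≈ 1.9501e-5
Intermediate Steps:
1/(T(z(2) - 71) + 51234) = 1/(-(13*2 - 71) + 51234) = 1/(-(26 - 71) + 51234) = 1/(-1*(-45) + 51234) = 1/(45 + 51234) = 1/51279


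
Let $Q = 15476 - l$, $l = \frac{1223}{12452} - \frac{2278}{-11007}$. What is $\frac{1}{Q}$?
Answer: $\frac{137059164}{2121085794847} \approx 6.4617 \cdot 10^{-5}$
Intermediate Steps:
$l = \frac{41827217}{137059164}$ ($l = 1223 \cdot \frac{1}{12452} - - \frac{2278}{11007} = \frac{1223}{12452} + \frac{2278}{11007} = \frac{41827217}{137059164} \approx 0.30518$)
$Q = \frac{2121085794847}{137059164}$ ($Q = 15476 - \frac{41827217}{137059164} = \frac{2121085794847}{137059164} \approx 15476.0$)
$\frac{1}{Q} = \frac{1}{\frac{2121085794847}{137059164}} = \frac{137059164}{2121085794847}$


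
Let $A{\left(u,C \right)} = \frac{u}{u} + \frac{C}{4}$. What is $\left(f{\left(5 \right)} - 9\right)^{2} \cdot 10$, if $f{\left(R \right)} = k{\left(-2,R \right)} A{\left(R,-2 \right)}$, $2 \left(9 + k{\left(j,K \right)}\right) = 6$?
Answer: $1440$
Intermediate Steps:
$k{\left(j,K \right)} = -6$ ($k{\left(j,K \right)} = -9 + \frac{1}{2} \cdot 6 = -9 + 3 = -6$)
$A{\left(u,C \right)} = 1 + \frac{C}{4}$ ($A{\left(u,C \right)} = 1 + C \frac{1}{4} = 1 + \frac{C}{4}$)
$f{\left(R \right)} = -3$ ($f{\left(R \right)} = - 6 \left(1 + \frac{1}{4} \left(-2\right)\right) = - 6 \left(1 - \frac{1}{2}\right) = \left(-6\right) \frac{1}{2} = -3$)
$\left(f{\left(5 \right)} - 9\right)^{2} \cdot 10 = \left(-3 - 9\right)^{2} \cdot 10 = \left(-12\right)^{2} \cdot 10 = 144 \cdot 10 = 1440$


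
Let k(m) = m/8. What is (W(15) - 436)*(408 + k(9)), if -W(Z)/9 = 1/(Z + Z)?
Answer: -14280099/80 ≈ -1.7850e+5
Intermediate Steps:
k(m) = m/8 (k(m) = m*(⅛) = m/8)
W(Z) = -9/(2*Z) (W(Z) = -9/(Z + Z) = -9*1/(2*Z) = -9/(2*Z))
(W(15) - 436)*(408 + k(9)) = (-9/2/15 - 436)*(408 + (⅛)*9) = (-9/2*1/15 - 436)*(408 + 9/8) = (-3/10 - 436)*(3273/8) = -4363/10*3273/8 = -14280099/80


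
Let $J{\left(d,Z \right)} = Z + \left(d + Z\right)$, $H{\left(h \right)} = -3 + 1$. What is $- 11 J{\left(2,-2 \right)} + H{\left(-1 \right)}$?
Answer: $20$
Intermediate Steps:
$H{\left(h \right)} = -2$
$J{\left(d,Z \right)} = d + 2 Z$ ($J{\left(d,Z \right)} = Z + \left(Z + d\right) = d + 2 Z$)
$- 11 J{\left(2,-2 \right)} + H{\left(-1 \right)} = - 11 \left(2 + 2 \left(-2\right)\right) - 2 = - 11 \left(2 - 4\right) - 2 = \left(-11\right) \left(-2\right) - 2 = 22 - 2 = 20$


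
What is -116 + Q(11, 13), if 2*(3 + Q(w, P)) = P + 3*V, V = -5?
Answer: -120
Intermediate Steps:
Q(w, P) = -21/2 + P/2 (Q(w, P) = -3 + (P + 3*(-5))/2 = -3 + (P - 15)/2 = -3 + (-15 + P)/2 = -3 + (-15/2 + P/2) = -21/2 + P/2)
-116 + Q(11, 13) = -116 + (-21/2 + (1/2)*13) = -116 + (-21/2 + 13/2) = -116 - 4 = -120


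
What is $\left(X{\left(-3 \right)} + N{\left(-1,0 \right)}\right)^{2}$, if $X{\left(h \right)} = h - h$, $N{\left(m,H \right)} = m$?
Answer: $1$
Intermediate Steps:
$X{\left(h \right)} = 0$
$\left(X{\left(-3 \right)} + N{\left(-1,0 \right)}\right)^{2} = \left(0 - 1\right)^{2} = \left(-1\right)^{2} = 1$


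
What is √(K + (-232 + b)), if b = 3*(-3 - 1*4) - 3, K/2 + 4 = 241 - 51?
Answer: 2*√29 ≈ 10.770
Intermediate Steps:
K = 372 (K = -8 + 2*(241 - 51) = -8 + 2*190 = -8 + 380 = 372)
b = -24 (b = 3*(-3 - 4) - 3 = 3*(-7) - 3 = -21 - 3 = -24)
√(K + (-232 + b)) = √(372 + (-232 - 24)) = √(372 - 256) = √116 = 2*√29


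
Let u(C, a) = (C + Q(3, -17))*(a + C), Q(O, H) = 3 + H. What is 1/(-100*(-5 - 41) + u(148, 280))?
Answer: 1/61952 ≈ 1.6142e-5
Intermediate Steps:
u(C, a) = (-14 + C)*(C + a) (u(C, a) = (C + (3 - 17))*(a + C) = (C - 14)*(C + a) = (-14 + C)*(C + a))
1/(-100*(-5 - 41) + u(148, 280)) = 1/(-100*(-5 - 41) + (148² - 14*148 - 14*280 + 148*280)) = 1/(-100*(-46) + (21904 - 2072 - 3920 + 41440)) = 1/(4600 + 57352) = 1/61952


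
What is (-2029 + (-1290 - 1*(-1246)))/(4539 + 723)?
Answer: -691/1754 ≈ -0.39396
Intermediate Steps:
(-2029 + (-1290 - 1*(-1246)))/(4539 + 723) = (-2029 + (-1290 + 1246))/5262 = (-2029 - 44)*(1/5262) = -2073*1/5262 = -691/1754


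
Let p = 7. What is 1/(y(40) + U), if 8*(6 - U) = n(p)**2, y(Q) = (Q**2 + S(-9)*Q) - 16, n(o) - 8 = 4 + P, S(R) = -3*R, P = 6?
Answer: 2/5259 ≈ 0.00038030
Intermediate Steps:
n(o) = 18 (n(o) = 8 + (4 + 6) = 8 + 10 = 18)
y(Q) = -16 + Q**2 + 27*Q (y(Q) = (Q**2 + (-3*(-9))*Q) - 16 = (Q**2 + 27*Q) - 16 = -16 + Q**2 + 27*Q)
U = -69/2 (U = 6 - 1/8*18**2 = 6 - 1/8*324 = 6 - 81/2 = -69/2 ≈ -34.500)
1/(y(40) + U) = 1/((-16 + 40**2 + 27*40) - 69/2) = 1/((-16 + 1600 + 1080) - 69/2) = 1/(2664 - 69/2) = 1/(5259/2) = 2/5259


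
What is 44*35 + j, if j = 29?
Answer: 1569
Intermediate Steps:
44*35 + j = 44*35 + 29 = 1540 + 29 = 1569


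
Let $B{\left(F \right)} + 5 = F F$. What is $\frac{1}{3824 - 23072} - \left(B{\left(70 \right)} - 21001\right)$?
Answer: $\frac{310008287}{19248} \approx 16106.0$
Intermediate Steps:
$B{\left(F \right)} = -5 + F^{2}$ ($B{\left(F \right)} = -5 + F F = -5 + F^{2}$)
$\frac{1}{3824 - 23072} - \left(B{\left(70 \right)} - 21001\right) = \frac{1}{3824 - 23072} - \left(\left(-5 + 70^{2}\right) - 21001\right) = \frac{1}{-19248} - \left(\left(-5 + 4900\right) - 21001\right) = - \frac{1}{19248} - \left(4895 - 21001\right) = - \frac{1}{19248} - -16106 = - \frac{1}{19248} + 16106 = \frac{310008287}{19248}$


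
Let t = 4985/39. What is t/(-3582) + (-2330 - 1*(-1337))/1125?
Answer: -16036471/17462250 ≈ -0.91835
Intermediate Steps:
t = 4985/39 (t = 4985*(1/39) = 4985/39 ≈ 127.82)
t/(-3582) + (-2330 - 1*(-1337))/1125 = (4985/39)/(-3582) + (-2330 - 1*(-1337))/1125 = (4985/39)*(-1/3582) + (-2330 + 1337)*(1/1125) = -4985/139698 - 993*1/1125 = -4985/139698 - 331/375 = -16036471/17462250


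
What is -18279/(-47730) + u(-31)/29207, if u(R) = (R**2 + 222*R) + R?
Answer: 83261931/464683370 ≈ 0.17918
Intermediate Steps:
u(R) = R**2 + 223*R
-18279/(-47730) + u(-31)/29207 = -18279/(-47730) - 31*(223 - 31)/29207 = -18279*(-1/47730) - 31*192*(1/29207) = 6093/15910 - 5952*1/29207 = 6093/15910 - 5952/29207 = 83261931/464683370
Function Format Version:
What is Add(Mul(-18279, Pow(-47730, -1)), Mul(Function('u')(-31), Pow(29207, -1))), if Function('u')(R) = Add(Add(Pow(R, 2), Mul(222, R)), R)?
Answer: Rational(83261931, 464683370) ≈ 0.17918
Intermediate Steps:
Function('u')(R) = Add(Pow(R, 2), Mul(223, R))
Add(Mul(-18279, Pow(-47730, -1)), Mul(Function('u')(-31), Pow(29207, -1))) = Add(Mul(-18279, Pow(-47730, -1)), Mul(Mul(-31, Add(223, -31)), Pow(29207, -1))) = Add(Mul(-18279, Rational(-1, 47730)), Mul(Mul(-31, 192), Rational(1, 29207))) = Add(Rational(6093, 15910), Mul(-5952, Rational(1, 29207))) = Add(Rational(6093, 15910), Rational(-5952, 29207)) = Rational(83261931, 464683370)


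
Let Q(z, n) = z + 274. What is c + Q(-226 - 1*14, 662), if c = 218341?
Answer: 218375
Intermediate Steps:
Q(z, n) = 274 + z
c + Q(-226 - 1*14, 662) = 218341 + (274 + (-226 - 1*14)) = 218341 + (274 + (-226 - 14)) = 218341 + (274 - 240) = 218341 + 34 = 218375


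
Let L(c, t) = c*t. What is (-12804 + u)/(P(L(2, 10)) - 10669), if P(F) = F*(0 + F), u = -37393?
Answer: 7171/1467 ≈ 4.8882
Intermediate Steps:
P(F) = F² (P(F) = F*F = F²)
(-12804 + u)/(P(L(2, 10)) - 10669) = (-12804 - 37393)/((2*10)² - 10669) = -50197/(20² - 10669) = -50197/(400 - 10669) = -50197/(-10269) = -50197*(-1/10269) = 7171/1467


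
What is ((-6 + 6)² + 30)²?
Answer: 900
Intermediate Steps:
((-6 + 6)² + 30)² = (0² + 30)² = (0 + 30)² = 30² = 900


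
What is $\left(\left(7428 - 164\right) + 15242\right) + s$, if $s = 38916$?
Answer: $61422$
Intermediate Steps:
$\left(\left(7428 - 164\right) + 15242\right) + s = \left(\left(7428 - 164\right) + 15242\right) + 38916 = \left(7264 + 15242\right) + 38916 = 22506 + 38916 = 61422$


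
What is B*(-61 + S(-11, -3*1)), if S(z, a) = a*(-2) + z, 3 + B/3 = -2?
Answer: 990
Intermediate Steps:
B = -15 (B = -9 + 3*(-2) = -9 - 6 = -15)
S(z, a) = z - 2*a (S(z, a) = -2*a + z = z - 2*a)
B*(-61 + S(-11, -3*1)) = -15*(-61 + (-11 - (-6))) = -15*(-61 + (-11 - 2*(-3))) = -15*(-61 + (-11 + 6)) = -15*(-61 - 5) = -15*(-66) = 990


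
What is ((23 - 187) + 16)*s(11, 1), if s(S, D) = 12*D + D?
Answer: -1924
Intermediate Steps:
s(S, D) = 13*D
((23 - 187) + 16)*s(11, 1) = ((23 - 187) + 16)*(13*1) = (-164 + 16)*13 = -148*13 = -1924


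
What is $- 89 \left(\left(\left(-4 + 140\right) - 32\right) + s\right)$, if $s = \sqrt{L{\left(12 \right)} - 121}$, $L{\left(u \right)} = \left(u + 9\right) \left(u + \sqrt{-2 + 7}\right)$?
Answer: $-9256 - 89 \sqrt{131 + 21 \sqrt{5}} \approx -10443.0$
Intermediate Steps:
$L{\left(u \right)} = \left(9 + u\right) \left(u + \sqrt{5}\right)$
$s = \sqrt{131 + 21 \sqrt{5}}$ ($s = \sqrt{\left(12^{2} + 9 \cdot 12 + 9 \sqrt{5} + 12 \sqrt{5}\right) - 121} = \sqrt{\left(144 + 108 + 9 \sqrt{5} + 12 \sqrt{5}\right) - 121} = \sqrt{\left(252 + 21 \sqrt{5}\right) - 121} = \sqrt{131 + 21 \sqrt{5}} \approx 13.34$)
$- 89 \left(\left(\left(-4 + 140\right) - 32\right) + s\right) = - 89 \left(\left(\left(-4 + 140\right) - 32\right) + \sqrt{131 + 21 \sqrt{5}}\right) = - 89 \left(\left(136 - 32\right) + \sqrt{131 + 21 \sqrt{5}}\right) = - 89 \left(104 + \sqrt{131 + 21 \sqrt{5}}\right) = -9256 - 89 \sqrt{131 + 21 \sqrt{5}}$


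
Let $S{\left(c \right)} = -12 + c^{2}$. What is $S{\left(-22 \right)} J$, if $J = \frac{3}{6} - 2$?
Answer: $-708$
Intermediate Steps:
$J = - \frac{3}{2}$ ($J = 3 \cdot \frac{1}{6} - 2 = \frac{1}{2} - 2 = - \frac{3}{2} \approx -1.5$)
$S{\left(-22 \right)} J = \left(-12 + \left(-22\right)^{2}\right) \left(- \frac{3}{2}\right) = \left(-12 + 484\right) \left(- \frac{3}{2}\right) = 472 \left(- \frac{3}{2}\right) = -708$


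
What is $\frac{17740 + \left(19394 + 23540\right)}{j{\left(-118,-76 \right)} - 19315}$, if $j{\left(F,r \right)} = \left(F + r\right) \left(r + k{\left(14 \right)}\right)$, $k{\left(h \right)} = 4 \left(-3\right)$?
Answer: $- \frac{60674}{2243} \approx -27.05$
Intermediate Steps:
$k{\left(h \right)} = -12$
$j{\left(F,r \right)} = \left(-12 + r\right) \left(F + r\right)$ ($j{\left(F,r \right)} = \left(F + r\right) \left(r - 12\right) = \left(F + r\right) \left(-12 + r\right) = \left(-12 + r\right) \left(F + r\right)$)
$\frac{17740 + \left(19394 + 23540\right)}{j{\left(-118,-76 \right)} - 19315} = \frac{17740 + \left(19394 + 23540\right)}{\left(\left(-76\right)^{2} - -1416 - -912 - -8968\right) - 19315} = \frac{17740 + 42934}{\left(5776 + 1416 + 912 + 8968\right) - 19315} = \frac{60674}{17072 - 19315} = \frac{60674}{-2243} = 60674 \left(- \frac{1}{2243}\right) = - \frac{60674}{2243}$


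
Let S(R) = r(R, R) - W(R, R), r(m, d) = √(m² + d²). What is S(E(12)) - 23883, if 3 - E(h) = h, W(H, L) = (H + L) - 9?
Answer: -23856 + 9*√2 ≈ -23843.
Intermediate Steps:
W(H, L) = -9 + H + L
E(h) = 3 - h
r(m, d) = √(d² + m²)
S(R) = 9 - 2*R + √2*√(R²) (S(R) = √(R² + R²) - (-9 + R + R) = √(2*R²) - (-9 + 2*R) = √2*√(R²) + (9 - 2*R) = 9 - 2*R + √2*√(R²))
S(E(12)) - 23883 = (9 - 2*(3 - 1*12) + √2*√((3 - 1*12)²)) - 23883 = (9 - 2*(3 - 12) + √2*√((3 - 12)²)) - 23883 = (9 - 2*(-9) + √2*√((-9)²)) - 23883 = (9 + 18 + √2*√81) - 23883 = (9 + 18 + √2*9) - 23883 = (9 + 18 + 9*√2) - 23883 = (27 + 9*√2) - 23883 = -23856 + 9*√2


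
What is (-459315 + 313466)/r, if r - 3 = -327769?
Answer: 145849/327766 ≈ 0.44498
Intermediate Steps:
r = -327766 (r = 3 - 327769 = -327766)
(-459315 + 313466)/r = (-459315 + 313466)/(-327766) = -145849*(-1/327766) = 145849/327766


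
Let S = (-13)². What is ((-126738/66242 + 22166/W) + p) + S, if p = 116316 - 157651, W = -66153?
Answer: -90201835125701/2191053513 ≈ -41168.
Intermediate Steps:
p = -41335
S = 169
((-126738/66242 + 22166/W) + p) + S = ((-126738/66242 + 22166/(-66153)) - 41335) + 169 = ((-126738*1/66242 + 22166*(-1/66153)) - 41335) + 169 = ((-63369/33121 - 22166/66153) - 41335) + 169 = (-4926209543/2191053513 - 41335) + 169 = -90572123169398/2191053513 + 169 = -90201835125701/2191053513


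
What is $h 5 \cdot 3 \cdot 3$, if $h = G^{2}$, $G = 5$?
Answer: $1125$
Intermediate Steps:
$h = 25$ ($h = 5^{2} = 25$)
$h 5 \cdot 3 \cdot 3 = 25 \cdot 5 \cdot 3 \cdot 3 = 25 \cdot 15 \cdot 3 = 25 \cdot 45 = 1125$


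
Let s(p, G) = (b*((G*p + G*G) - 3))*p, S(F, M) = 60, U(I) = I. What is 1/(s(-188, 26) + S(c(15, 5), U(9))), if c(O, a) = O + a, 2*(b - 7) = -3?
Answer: 1/4358370 ≈ 2.2944e-7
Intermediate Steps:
b = 11/2 (b = 7 + (½)*(-3) = 7 - 3/2 = 11/2 ≈ 5.5000)
s(p, G) = p*(-33/2 + 11*G²/2 + 11*G*p/2) (s(p, G) = (11*((G*p + G*G) - 3)/2)*p = (11*((G*p + G²) - 3)/2)*p = (11*((G² + G*p) - 3)/2)*p = (11*(-3 + G² + G*p)/2)*p = (-33/2 + 11*G²/2 + 11*G*p/2)*p = p*(-33/2 + 11*G²/2 + 11*G*p/2))
1/(s(-188, 26) + S(c(15, 5), U(9))) = 1/((11/2)*(-188)*(-3 + 26² + 26*(-188)) + 60) = 1/((11/2)*(-188)*(-3 + 676 - 4888) + 60) = 1/((11/2)*(-188)*(-4215) + 60) = 1/(4358310 + 60) = 1/4358370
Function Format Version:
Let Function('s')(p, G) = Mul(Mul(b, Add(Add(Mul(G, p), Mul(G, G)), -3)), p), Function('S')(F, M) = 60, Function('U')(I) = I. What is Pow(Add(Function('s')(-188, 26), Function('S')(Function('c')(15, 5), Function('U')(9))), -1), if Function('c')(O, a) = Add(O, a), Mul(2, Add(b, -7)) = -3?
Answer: Rational(1, 4358370) ≈ 2.2944e-7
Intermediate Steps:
b = Rational(11, 2) (b = Add(7, Mul(Rational(1, 2), -3)) = Add(7, Rational(-3, 2)) = Rational(11, 2) ≈ 5.5000)
Function('s')(p, G) = Mul(p, Add(Rational(-33, 2), Mul(Rational(11, 2), Pow(G, 2)), Mul(Rational(11, 2), G, p))) (Function('s')(p, G) = Mul(Mul(Rational(11, 2), Add(Add(Mul(G, p), Mul(G, G)), -3)), p) = Mul(Mul(Rational(11, 2), Add(Add(Mul(G, p), Pow(G, 2)), -3)), p) = Mul(Mul(Rational(11, 2), Add(Add(Pow(G, 2), Mul(G, p)), -3)), p) = Mul(Mul(Rational(11, 2), Add(-3, Pow(G, 2), Mul(G, p))), p) = Mul(Add(Rational(-33, 2), Mul(Rational(11, 2), Pow(G, 2)), Mul(Rational(11, 2), G, p)), p) = Mul(p, Add(Rational(-33, 2), Mul(Rational(11, 2), Pow(G, 2)), Mul(Rational(11, 2), G, p))))
Pow(Add(Function('s')(-188, 26), Function('S')(Function('c')(15, 5), Function('U')(9))), -1) = Pow(Add(Mul(Rational(11, 2), -188, Add(-3, Pow(26, 2), Mul(26, -188))), 60), -1) = Pow(Add(Mul(Rational(11, 2), -188, Add(-3, 676, -4888)), 60), -1) = Pow(Add(Mul(Rational(11, 2), -188, -4215), 60), -1) = Pow(Add(4358310, 60), -1) = Pow(4358370, -1) = Rational(1, 4358370)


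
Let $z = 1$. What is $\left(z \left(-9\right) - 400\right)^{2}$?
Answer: $167281$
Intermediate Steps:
$\left(z \left(-9\right) - 400\right)^{2} = \left(1 \left(-9\right) - 400\right)^{2} = \left(-9 - 400\right)^{2} = \left(-409\right)^{2} = 167281$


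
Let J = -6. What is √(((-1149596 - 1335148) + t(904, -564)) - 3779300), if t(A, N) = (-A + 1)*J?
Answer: I*√6258626 ≈ 2501.7*I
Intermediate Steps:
t(A, N) = -6 + 6*A (t(A, N) = (-A + 1)*(-6) = (1 - A)*(-6) = -6 + 6*A)
√(((-1149596 - 1335148) + t(904, -564)) - 3779300) = √(((-1149596 - 1335148) + (-6 + 6*904)) - 3779300) = √((-2484744 + (-6 + 5424)) - 3779300) = √((-2484744 + 5418) - 3779300) = √(-2479326 - 3779300) = √(-6258626) = I*√6258626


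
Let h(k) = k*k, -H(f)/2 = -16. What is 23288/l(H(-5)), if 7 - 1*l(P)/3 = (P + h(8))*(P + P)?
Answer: -23288/18411 ≈ -1.2649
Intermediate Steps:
H(f) = 32 (H(f) = -2*(-16) = 32)
h(k) = k²
l(P) = 21 - 6*P*(64 + P) (l(P) = 21 - 3*(P + 8²)*(P + P) = 21 - 3*(P + 64)*2*P = 21 - 3*(64 + P)*2*P = 21 - 6*P*(64 + P))
23288/l(H(-5)) = 23288/(21 - 384*32 - 6*32²) = 23288/(21 - 12288 - 6*1024) = 23288/(21 - 12288 - 6144) = 23288/(-18411) = 23288*(-1/18411) = -23288/18411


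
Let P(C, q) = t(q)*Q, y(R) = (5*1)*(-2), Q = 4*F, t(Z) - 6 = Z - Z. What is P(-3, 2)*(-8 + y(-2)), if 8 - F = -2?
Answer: -4320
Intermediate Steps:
t(Z) = 6 (t(Z) = 6 + (Z - Z) = 6 + 0 = 6)
F = 10 (F = 8 - 1*(-2) = 8 + 2 = 10)
Q = 40 (Q = 4*10 = 40)
y(R) = -10 (y(R) = 5*(-2) = -10)
P(C, q) = 240 (P(C, q) = 6*40 = 240)
P(-3, 2)*(-8 + y(-2)) = 240*(-8 - 10) = 240*(-18) = -4320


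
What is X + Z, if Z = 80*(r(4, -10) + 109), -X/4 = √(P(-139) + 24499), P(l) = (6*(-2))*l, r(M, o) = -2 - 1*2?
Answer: 8400 - 4*√26167 ≈ 7753.0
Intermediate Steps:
r(M, o) = -4 (r(M, o) = -2 - 2 = -4)
P(l) = -12*l
X = -4*√26167 (X = -4*√(-12*(-139) + 24499) = -4*√(1668 + 24499) = -4*√26167 ≈ -647.05)
Z = 8400 (Z = 80*(-4 + 109) = 80*105 = 8400)
X + Z = -4*√26167 + 8400 = 8400 - 4*√26167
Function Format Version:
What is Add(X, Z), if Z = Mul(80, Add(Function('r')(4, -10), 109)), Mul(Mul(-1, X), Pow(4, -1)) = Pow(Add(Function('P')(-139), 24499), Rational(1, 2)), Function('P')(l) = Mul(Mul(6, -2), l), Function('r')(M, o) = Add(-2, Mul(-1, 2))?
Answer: Add(8400, Mul(-4, Pow(26167, Rational(1, 2)))) ≈ 7753.0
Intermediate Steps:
Function('r')(M, o) = -4 (Function('r')(M, o) = Add(-2, -2) = -4)
Function('P')(l) = Mul(-12, l)
X = Mul(-4, Pow(26167, Rational(1, 2))) (X = Mul(-4, Pow(Add(Mul(-12, -139), 24499), Rational(1, 2))) = Mul(-4, Pow(Add(1668, 24499), Rational(1, 2))) = Mul(-4, Pow(26167, Rational(1, 2))) ≈ -647.05)
Z = 8400 (Z = Mul(80, Add(-4, 109)) = Mul(80, 105) = 8400)
Add(X, Z) = Add(Mul(-4, Pow(26167, Rational(1, 2))), 8400) = Add(8400, Mul(-4, Pow(26167, Rational(1, 2))))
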